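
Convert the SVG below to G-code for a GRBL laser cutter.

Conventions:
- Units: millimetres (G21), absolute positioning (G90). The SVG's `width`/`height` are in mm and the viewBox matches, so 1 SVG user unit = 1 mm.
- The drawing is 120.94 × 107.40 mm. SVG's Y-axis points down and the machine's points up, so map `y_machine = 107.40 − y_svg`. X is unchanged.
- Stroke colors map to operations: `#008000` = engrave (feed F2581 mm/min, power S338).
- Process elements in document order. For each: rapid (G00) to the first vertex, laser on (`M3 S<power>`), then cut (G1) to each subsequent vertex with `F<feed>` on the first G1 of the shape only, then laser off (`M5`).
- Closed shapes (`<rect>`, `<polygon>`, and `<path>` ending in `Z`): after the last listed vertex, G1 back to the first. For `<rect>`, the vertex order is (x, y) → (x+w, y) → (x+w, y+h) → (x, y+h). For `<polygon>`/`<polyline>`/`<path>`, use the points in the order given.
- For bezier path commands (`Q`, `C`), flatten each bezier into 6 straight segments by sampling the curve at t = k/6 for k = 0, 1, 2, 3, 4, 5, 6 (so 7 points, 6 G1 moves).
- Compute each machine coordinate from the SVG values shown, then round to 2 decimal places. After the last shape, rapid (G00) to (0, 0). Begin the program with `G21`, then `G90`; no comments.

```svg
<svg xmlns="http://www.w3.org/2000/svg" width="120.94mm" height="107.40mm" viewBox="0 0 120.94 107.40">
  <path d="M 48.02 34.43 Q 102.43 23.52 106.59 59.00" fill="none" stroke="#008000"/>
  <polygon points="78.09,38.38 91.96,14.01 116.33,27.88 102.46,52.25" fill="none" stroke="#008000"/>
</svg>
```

1 u = 1 mm; y_m = 107.40 − y.

[1] `<path>` quadratic bezier, #008000→engrave S338 F2581: (48.02,72.97) → (64.76,75.32) → (78.71,75.09) → (89.87,72.28) → (98.23,66.90) → (103.81,58.94) → (106.59,48.40)

[2] `<polygon>` regular polygon, #008000→engrave S338 F2581: (78.09,69.02) → (91.96,93.39) → (116.33,79.52) → (102.46,55.15) → (78.09,69.02) (closed)

G21
G90
G00 X48.02 Y72.97
M3 S338
G1 X64.76 Y75.32 F2581
G1 X78.71 Y75.09
G1 X89.87 Y72.28
G1 X98.23 Y66.90
G1 X103.81 Y58.94
G1 X106.59 Y48.40
M5
G00 X78.09 Y69.02
M3 S338
G1 X91.96 Y93.39 F2581
G1 X116.33 Y79.52
G1 X102.46 Y55.15
G1 X78.09 Y69.02
M5
G00 X0.00 Y0.00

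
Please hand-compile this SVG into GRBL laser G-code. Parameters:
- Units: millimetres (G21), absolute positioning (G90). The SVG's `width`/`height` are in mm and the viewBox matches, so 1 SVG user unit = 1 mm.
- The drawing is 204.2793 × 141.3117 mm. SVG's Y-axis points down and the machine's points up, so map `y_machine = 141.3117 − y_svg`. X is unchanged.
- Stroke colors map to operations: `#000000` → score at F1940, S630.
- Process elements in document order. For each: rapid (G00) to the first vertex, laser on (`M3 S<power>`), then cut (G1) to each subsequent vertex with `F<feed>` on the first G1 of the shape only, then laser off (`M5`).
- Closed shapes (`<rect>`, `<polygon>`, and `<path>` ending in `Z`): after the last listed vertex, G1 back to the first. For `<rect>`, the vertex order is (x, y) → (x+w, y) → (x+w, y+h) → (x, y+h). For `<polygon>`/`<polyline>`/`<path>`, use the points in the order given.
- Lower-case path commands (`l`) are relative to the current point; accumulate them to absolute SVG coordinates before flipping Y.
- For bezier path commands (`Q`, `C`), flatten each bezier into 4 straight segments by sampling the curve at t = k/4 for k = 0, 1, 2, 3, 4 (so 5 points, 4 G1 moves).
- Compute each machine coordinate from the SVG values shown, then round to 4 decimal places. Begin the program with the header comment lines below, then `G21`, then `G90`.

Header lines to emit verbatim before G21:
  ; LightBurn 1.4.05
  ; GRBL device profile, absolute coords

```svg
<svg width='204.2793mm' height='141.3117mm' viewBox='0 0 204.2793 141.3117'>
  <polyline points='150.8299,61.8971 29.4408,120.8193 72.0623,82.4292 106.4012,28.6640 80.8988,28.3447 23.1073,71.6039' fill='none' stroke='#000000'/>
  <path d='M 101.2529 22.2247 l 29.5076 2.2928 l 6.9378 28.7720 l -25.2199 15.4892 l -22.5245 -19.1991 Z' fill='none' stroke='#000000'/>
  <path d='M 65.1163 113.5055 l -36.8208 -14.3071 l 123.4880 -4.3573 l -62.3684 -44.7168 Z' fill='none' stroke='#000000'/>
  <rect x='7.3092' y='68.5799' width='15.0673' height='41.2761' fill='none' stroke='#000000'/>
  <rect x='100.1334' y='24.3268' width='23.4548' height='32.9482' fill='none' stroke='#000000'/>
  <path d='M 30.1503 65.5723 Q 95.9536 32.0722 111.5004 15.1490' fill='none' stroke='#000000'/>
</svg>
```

viewBox `0 0 204.2793 141.3117` with mm width/height → 1 unit = 1 mm. Flip: y_m = 141.3117 − y_svg.

**Shape 1** — `<polyline>` open polyline, stroke `#000000` → score (S630, F1940). Machine vertices: (150.8299,79.4146) → (29.4408,20.4924) → (72.0623,58.8825) → (106.4012,112.6477) → (80.8988,112.9670) → (23.1073,69.7078). Open path.

**Shape 2** — `<path>` regular polygon, stroke `#000000` → score (S630, F1940). Machine vertices: (101.2529,119.0870) → (130.7605,116.7942) → (137.6983,88.0222) → (112.4784,72.5330) → (89.9539,91.7321) → (101.2529,119.0870). Closed: final G1 returns to the first vertex.

**Shape 3** — `<path>` closed polygon, stroke `#000000` → score (S630, F1940). Machine vertices: (65.1163,27.8062) → (28.2955,42.1133) → (151.7835,46.4706) → (89.4151,91.1874) → (65.1163,27.8062). Closed: final G1 returns to the first vertex.

**Shape 4** — `<rect>` rectangle, stroke `#000000` → score (S630, F1940). Machine vertices: (7.3092,72.7318) → (22.3765,72.7318) → (22.3765,31.4557) → (7.3092,31.4557) → (7.3092,72.7318). Closed: final G1 returns to the first vertex.

**Shape 5** — `<rect>` rectangle, stroke `#000000` → score (S630, F1940). Machine vertices: (100.1334,116.9849) → (123.5882,116.9849) → (123.5882,84.0367) → (100.1334,84.0367) → (100.1334,116.9849). Closed: final G1 returns to the first vertex.

**Shape 6** — `<path>` quadratic bezier, stroke `#000000` → score (S630, F1940). Control points (SVG): P0=(30.1503,65.5723), P1=(95.9536,32.0722), P2=(111.5004,15.1490); sampled at t=k/4. Machine vertices: (30.1503,75.7394) → (59.9109,91.4534) → (83.3895,105.0953) → (100.5860,116.6650) → (111.5004,126.1627). Open path.

; LightBurn 1.4.05
; GRBL device profile, absolute coords
G21
G90
G00 X150.8299 Y79.4146
M3 S630
G1 X29.4408 Y20.4924 F1940
G1 X72.0623 Y58.8825
G1 X106.4012 Y112.6477
G1 X80.8988 Y112.9670
G1 X23.1073 Y69.7078
M5
G00 X101.2529 Y119.0870
M3 S630
G1 X130.7605 Y116.7942 F1940
G1 X137.6983 Y88.0222
G1 X112.4784 Y72.5330
G1 X89.9539 Y91.7321
G1 X101.2529 Y119.0870
M5
G00 X65.1163 Y27.8062
M3 S630
G1 X28.2955 Y42.1133 F1940
G1 X151.7835 Y46.4706
G1 X89.4151 Y91.1874
G1 X65.1163 Y27.8062
M5
G00 X7.3092 Y72.7318
M3 S630
G1 X22.3765 Y72.7318 F1940
G1 X22.3765 Y31.4557
G1 X7.3092 Y31.4557
G1 X7.3092 Y72.7318
M5
G00 X100.1334 Y116.9849
M3 S630
G1 X123.5882 Y116.9849 F1940
G1 X123.5882 Y84.0367
G1 X100.1334 Y84.0367
G1 X100.1334 Y116.9849
M5
G00 X30.1503 Y75.7394
M3 S630
G1 X59.9109 Y91.4534 F1940
G1 X83.3895 Y105.0953
G1 X100.5860 Y116.6650
G1 X111.5004 Y126.1627
M5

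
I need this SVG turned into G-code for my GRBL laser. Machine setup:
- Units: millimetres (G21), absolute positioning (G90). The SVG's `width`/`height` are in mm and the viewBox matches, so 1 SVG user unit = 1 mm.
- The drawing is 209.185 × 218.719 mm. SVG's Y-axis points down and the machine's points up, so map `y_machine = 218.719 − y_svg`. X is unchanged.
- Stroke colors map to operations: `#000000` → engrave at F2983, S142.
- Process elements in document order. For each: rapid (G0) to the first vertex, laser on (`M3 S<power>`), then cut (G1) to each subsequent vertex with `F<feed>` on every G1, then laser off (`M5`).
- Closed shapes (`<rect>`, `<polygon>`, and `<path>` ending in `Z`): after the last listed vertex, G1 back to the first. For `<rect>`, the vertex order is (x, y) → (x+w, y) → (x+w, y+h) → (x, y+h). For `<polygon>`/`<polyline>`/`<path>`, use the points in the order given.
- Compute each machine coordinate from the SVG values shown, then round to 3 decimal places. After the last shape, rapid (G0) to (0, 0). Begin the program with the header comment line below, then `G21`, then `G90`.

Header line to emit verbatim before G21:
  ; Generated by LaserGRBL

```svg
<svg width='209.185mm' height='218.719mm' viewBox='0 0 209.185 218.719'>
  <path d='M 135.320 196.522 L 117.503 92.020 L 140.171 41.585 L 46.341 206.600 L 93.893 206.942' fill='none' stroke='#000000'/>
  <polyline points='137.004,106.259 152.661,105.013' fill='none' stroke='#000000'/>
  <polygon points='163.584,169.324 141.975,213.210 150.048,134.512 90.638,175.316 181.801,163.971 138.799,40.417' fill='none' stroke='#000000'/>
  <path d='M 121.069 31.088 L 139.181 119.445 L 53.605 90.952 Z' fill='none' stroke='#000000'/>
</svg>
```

; Generated by LaserGRBL
G21
G90
G0 X135.320 Y22.197
M3 S142
G1 X117.503 Y126.699 F2983
G1 X140.171 Y177.134 F2983
G1 X46.341 Y12.119 F2983
G1 X93.893 Y11.777 F2983
M5
G0 X137.004 Y112.460
M3 S142
G1 X152.661 Y113.706 F2983
M5
G0 X163.584 Y49.395
M3 S142
G1 X141.975 Y5.509 F2983
G1 X150.048 Y84.207 F2983
G1 X90.638 Y43.403 F2983
G1 X181.801 Y54.748 F2983
G1 X138.799 Y178.302 F2983
G1 X163.584 Y49.395 F2983
M5
G0 X121.069 Y187.631
M3 S142
G1 X139.181 Y99.274 F2983
G1 X53.605 Y127.767 F2983
G1 X121.069 Y187.631 F2983
M5
G0 X0.000 Y0.000

Since the viewBox matches the mm dimensions, user units are millimetres directly. The only transform is the Y-flip y_m = 218.719 − y_svg.

Shape 1 is a open polyline drawn with `<path>`. Its stroke #000000 means engrave at S142, F2983. After flipping Y the toolpath is (135.320,22.197) → (117.503,126.699) → (140.171,177.134) → (46.341,12.119) → (93.893,11.777).

Shape 2 is a line segment drawn with `<polyline>`. Its stroke #000000 means engrave at S142, F2983. After flipping Y the toolpath is (137.004,112.460) → (152.661,113.706).

Shape 3 is a closed polygon drawn with `<polygon>`. Its stroke #000000 means engrave at S142, F2983. After flipping Y the toolpath is (163.584,49.395) → (141.975,5.509) → (150.048,84.207) → (90.638,43.403) → (181.801,54.748) → (138.799,178.302) → (163.584,49.395), returning to the start.

Shape 4 is a regular polygon drawn with `<path>`. Its stroke #000000 means engrave at S142, F2983. After flipping Y the toolpath is (121.069,187.631) → (139.181,99.274) → (53.605,127.767) → (121.069,187.631), returning to the start.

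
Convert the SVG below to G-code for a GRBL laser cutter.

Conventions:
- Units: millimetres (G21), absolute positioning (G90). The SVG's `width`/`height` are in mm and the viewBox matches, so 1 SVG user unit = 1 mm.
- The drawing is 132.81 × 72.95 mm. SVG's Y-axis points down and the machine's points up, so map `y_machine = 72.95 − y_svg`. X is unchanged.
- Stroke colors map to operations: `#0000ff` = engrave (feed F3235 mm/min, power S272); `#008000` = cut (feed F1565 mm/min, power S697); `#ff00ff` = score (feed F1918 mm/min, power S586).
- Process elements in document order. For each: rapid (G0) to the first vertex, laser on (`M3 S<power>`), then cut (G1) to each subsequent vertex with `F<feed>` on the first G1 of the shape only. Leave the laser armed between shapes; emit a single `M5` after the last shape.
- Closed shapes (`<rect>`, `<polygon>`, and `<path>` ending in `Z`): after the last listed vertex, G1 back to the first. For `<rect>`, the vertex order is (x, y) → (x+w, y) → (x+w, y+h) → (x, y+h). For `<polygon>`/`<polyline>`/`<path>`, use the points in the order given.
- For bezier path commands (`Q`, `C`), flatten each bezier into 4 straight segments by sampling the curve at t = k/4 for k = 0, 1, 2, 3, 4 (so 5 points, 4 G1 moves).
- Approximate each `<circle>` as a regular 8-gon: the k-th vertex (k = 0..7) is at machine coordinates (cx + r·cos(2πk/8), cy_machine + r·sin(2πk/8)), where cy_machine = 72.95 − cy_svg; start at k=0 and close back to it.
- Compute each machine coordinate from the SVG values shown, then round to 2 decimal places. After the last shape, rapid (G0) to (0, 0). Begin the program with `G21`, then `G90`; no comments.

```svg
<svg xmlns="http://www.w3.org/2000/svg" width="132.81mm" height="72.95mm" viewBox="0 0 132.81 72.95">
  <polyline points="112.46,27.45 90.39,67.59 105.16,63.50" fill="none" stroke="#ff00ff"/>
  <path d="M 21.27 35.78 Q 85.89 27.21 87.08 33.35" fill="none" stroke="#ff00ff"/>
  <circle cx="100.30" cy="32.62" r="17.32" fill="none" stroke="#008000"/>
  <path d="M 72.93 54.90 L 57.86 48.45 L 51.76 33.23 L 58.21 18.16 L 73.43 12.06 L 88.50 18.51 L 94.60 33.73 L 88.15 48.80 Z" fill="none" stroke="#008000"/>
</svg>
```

Since the viewBox matches the mm dimensions, user units are millimetres directly. The only transform is the Y-flip y_m = 72.95 − y_svg.

Shape 1 is a open polyline drawn with `<polyline>`. Its stroke #ff00ff means score at S586, F1918. After flipping Y the toolpath is (112.46,45.50) → (90.39,5.36) → (105.16,9.45).

Shape 2 is a quadratic bezier drawn with `<path>`. Its stroke #ff00ff means score at S586, F1918. After flipping Y the toolpath is (21.27,37.17) → (49.62,40.54) → (70.03,42.06) → (82.52,41.75) → (87.08,39.60).

Shape 3 is a circle drawn with `<circle>`. Its stroke #008000 means cut at S697, F1565. After flipping Y the toolpath is (117.62,40.33) → (112.55,52.58) → (100.30,57.65) → (88.05,52.58) → (82.98,40.33) → (88.05,28.08) → (100.30,23.01) → (112.55,28.08) → (117.62,40.33), returning to the start.

Shape 4 is a regular polygon drawn with `<path>`. Its stroke #008000 means cut at S697, F1565. After flipping Y the toolpath is (72.93,18.05) → (57.86,24.50) → (51.76,39.72) → (58.21,54.79) → (73.43,60.89) → (88.50,54.44) → (94.60,39.22) → (88.15,24.15) → (72.93,18.05), returning to the start.

G21
G90
G0 X112.46 Y45.50
M3 S586
G1 X90.39 Y5.36 F1918
G1 X105.16 Y9.45
G0 X21.27 Y37.17
M3 S586
G1 X49.62 Y40.54 F1918
G1 X70.03 Y42.06
G1 X82.52 Y41.75
G1 X87.08 Y39.60
G0 X117.62 Y40.33
M3 S697
G1 X112.55 Y52.58 F1565
G1 X100.30 Y57.65
G1 X88.05 Y52.58
G1 X82.98 Y40.33
G1 X88.05 Y28.08
G1 X100.30 Y23.01
G1 X112.55 Y28.08
G1 X117.62 Y40.33
G0 X72.93 Y18.05
M3 S697
G1 X57.86 Y24.50 F1565
G1 X51.76 Y39.72
G1 X58.21 Y54.79
G1 X73.43 Y60.89
G1 X88.50 Y54.44
G1 X94.60 Y39.22
G1 X88.15 Y24.15
G1 X72.93 Y18.05
M5
G0 X0.00 Y0.00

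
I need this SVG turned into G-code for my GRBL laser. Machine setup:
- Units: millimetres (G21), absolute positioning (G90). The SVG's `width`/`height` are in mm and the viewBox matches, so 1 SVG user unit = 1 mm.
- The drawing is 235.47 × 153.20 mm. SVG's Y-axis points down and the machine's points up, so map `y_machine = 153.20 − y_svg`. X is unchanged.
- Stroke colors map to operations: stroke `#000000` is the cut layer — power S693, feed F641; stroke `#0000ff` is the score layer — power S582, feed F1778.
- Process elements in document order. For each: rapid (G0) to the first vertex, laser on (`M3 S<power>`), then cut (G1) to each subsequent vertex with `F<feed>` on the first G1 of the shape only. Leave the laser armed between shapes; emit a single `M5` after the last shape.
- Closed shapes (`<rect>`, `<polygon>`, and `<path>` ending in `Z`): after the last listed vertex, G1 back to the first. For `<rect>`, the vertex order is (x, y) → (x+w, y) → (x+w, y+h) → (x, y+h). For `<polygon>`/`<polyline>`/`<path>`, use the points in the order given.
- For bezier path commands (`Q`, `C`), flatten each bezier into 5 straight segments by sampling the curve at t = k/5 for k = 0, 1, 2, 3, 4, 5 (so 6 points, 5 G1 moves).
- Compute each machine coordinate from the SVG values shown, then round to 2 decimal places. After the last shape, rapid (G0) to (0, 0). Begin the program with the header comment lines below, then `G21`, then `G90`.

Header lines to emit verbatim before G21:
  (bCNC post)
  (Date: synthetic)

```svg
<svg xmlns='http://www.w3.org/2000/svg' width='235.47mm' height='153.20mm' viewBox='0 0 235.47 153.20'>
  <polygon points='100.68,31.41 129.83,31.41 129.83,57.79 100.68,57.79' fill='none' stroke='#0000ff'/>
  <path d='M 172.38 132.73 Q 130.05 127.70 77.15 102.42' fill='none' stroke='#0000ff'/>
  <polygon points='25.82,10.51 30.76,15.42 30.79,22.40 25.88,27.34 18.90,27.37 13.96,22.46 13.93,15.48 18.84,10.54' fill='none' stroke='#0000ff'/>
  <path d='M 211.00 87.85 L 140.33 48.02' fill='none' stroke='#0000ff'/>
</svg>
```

(bCNC post)
(Date: synthetic)
G21
G90
G0 X100.68 Y121.79
M3 S582
G1 X129.83 Y121.79 F1778
G1 X129.83 Y95.41
G1 X100.68 Y95.41
G1 X100.68 Y121.79
G0 X172.38 Y20.47
M3 S582
G1 X155.03 Y23.29 F1778
G1 X136.82 Y27.73
G1 X117.78 Y33.80
G1 X97.89 Y41.48
G1 X77.15 Y50.78
G0 X25.82 Y142.69
M3 S582
G1 X30.76 Y137.78 F1778
G1 X30.79 Y130.80
G1 X25.88 Y125.86
G1 X18.90 Y125.83
G1 X13.96 Y130.74
G1 X13.93 Y137.72
G1 X18.84 Y142.66
G1 X25.82 Y142.69
G0 X211.00 Y65.35
M3 S582
G1 X140.33 Y105.18 F1778
M5
G0 X0.00 Y0.00

1 u = 1 mm; y_m = 153.20 − y.

[1] `<polygon>` rectangle, #0000ff→score S582 F1778: (100.68,121.79) → (129.83,121.79) → (129.83,95.41) → (100.68,95.41) → (100.68,121.79) (closed)

[2] `<path>` quadratic bezier, #0000ff→score S582 F1778: (172.38,20.47) → (155.03,23.29) → (136.82,27.73) → (117.78,33.80) → (97.89,41.48) → (77.15,50.78)

[3] `<polygon>` regular polygon, #0000ff→score S582 F1778: (25.82,142.69) → (30.76,137.78) → (30.79,130.80) → (25.88,125.86) → (18.90,125.83) → (13.96,130.74) → (13.93,137.72) → (18.84,142.66) → (25.82,142.69) (closed)

[4] `<path>` line segment, #0000ff→score S582 F1778: (211.00,65.35) → (140.33,105.18)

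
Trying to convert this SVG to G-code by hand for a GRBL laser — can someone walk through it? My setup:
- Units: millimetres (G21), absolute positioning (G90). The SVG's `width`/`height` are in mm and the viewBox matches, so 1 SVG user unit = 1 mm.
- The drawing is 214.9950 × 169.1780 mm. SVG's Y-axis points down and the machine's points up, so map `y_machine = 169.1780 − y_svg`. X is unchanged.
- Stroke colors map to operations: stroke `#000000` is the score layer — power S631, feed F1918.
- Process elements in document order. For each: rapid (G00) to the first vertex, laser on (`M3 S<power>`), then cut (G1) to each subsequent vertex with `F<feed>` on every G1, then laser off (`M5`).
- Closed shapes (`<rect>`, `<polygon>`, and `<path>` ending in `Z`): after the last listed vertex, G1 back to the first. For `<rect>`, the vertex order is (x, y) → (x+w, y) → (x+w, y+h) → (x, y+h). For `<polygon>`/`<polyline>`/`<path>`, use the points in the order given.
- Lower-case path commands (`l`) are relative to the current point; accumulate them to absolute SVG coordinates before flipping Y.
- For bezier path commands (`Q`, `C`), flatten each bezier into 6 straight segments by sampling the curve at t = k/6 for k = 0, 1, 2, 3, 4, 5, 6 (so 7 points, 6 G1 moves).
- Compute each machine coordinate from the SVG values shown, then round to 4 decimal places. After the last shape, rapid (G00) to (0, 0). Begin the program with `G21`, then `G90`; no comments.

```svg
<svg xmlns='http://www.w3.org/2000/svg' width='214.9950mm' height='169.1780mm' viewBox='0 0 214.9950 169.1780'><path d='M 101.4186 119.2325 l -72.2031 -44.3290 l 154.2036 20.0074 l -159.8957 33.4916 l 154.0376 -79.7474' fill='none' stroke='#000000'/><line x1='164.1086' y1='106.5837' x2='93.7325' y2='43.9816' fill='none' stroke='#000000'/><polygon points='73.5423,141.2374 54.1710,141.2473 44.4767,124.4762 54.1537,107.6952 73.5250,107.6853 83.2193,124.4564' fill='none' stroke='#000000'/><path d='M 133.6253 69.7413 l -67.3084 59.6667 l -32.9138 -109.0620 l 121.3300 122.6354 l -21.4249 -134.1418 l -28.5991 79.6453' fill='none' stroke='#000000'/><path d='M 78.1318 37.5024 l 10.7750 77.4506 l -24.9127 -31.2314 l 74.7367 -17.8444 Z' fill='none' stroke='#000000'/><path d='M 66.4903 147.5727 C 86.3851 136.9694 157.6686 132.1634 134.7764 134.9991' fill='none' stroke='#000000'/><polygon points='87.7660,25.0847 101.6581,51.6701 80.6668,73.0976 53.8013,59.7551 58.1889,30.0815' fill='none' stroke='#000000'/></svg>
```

G21
G90
G00 X101.4186 Y49.9455
M3 S631
G1 X29.2155 Y94.2745 F1918
G1 X183.4191 Y74.2671 F1918
G1 X23.5234 Y40.7755 F1918
G1 X177.5610 Y120.5229 F1918
M5
G00 X164.1086 Y62.5943
M3 S631
G1 X93.7325 Y125.1964 F1918
M5
G00 X73.5423 Y27.9406
M3 S631
G1 X54.1710 Y27.9307 F1918
G1 X44.4767 Y44.7018 F1918
G1 X54.1537 Y61.4828 F1918
G1 X73.5250 Y61.4927 F1918
G1 X83.2193 Y44.7216 F1918
G1 X73.5423 Y27.9406 F1918
M5
G00 X133.6253 Y99.4367
M3 S631
G1 X66.3169 Y39.7700 F1918
G1 X33.4031 Y148.8320 F1918
G1 X154.7331 Y26.1966 F1918
G1 X133.3082 Y160.3384 F1918
G1 X104.7091 Y80.6931 F1918
M5
G00 X78.1318 Y131.6756
M3 S631
G1 X88.9068 Y54.2250 F1918
G1 X63.9941 Y85.4564 F1918
G1 X138.7308 Y103.3008 F1918
G1 X78.1318 Y131.6756 F1918
M5
G00 X66.4903 Y21.6053
M3 S631
G1 X80.0462 Y26.4153 F1918
G1 X98.1234 Y30.2079 F1918
G1 X116.6785 Y32.9317 F1918
G1 X131.6680 Y34.5357 F1918
G1 X139.0484 Y34.9685 F1918
G1 X134.7764 Y34.1789 F1918
M5
G00 X87.7660 Y144.0933
M3 S631
G1 X101.6581 Y117.5079 F1918
G1 X80.6668 Y96.0804 F1918
G1 X53.8013 Y109.4229 F1918
G1 X58.1889 Y139.0965 F1918
G1 X87.7660 Y144.0933 F1918
M5
G00 X0.0000 Y0.0000

Since the viewBox matches the mm dimensions, user units are millimetres directly. The only transform is the Y-flip y_m = 169.1780 − y_svg.

Shape 1 is a open polyline drawn with `<path>`. Its stroke #000000 means score at S631, F1918. After flipping Y the toolpath is (101.4186,49.9455) → (29.2155,94.2745) → (183.4191,74.2671) → (23.5234,40.7755) → (177.5610,120.5229).

Shape 2 is a line segment drawn with `<line>`. Its stroke #000000 means score at S631, F1918. After flipping Y the toolpath is (164.1086,62.5943) → (93.7325,125.1964).

Shape 3 is a regular polygon drawn with `<polygon>`. Its stroke #000000 means score at S631, F1918. After flipping Y the toolpath is (73.5423,27.9406) → (54.1710,27.9307) → (44.4767,44.7018) → (54.1537,61.4828) → (73.5250,61.4927) → (83.2193,44.7216) → (73.5423,27.9406), returning to the start.

Shape 4 is a open polyline drawn with `<path>`. Its stroke #000000 means score at S631, F1918. After flipping Y the toolpath is (133.6253,99.4367) → (66.3169,39.7700) → (33.4031,148.8320) → (154.7331,26.1966) → (133.3082,160.3384) → (104.7091,80.6931).

Shape 5 is a closed polygon drawn with `<path>`. Its stroke #000000 means score at S631, F1918. After flipping Y the toolpath is (78.1318,131.6756) → (88.9068,54.2250) → (63.9941,85.4564) → (138.7308,103.3008) → (78.1318,131.6756), returning to the start.

Shape 6 is a cubic bezier drawn with `<path>`. Its stroke #000000 means score at S631, F1918. After flipping Y the toolpath is (66.4903,21.6053) → (80.0462,26.4153) → (98.1234,30.2079) → (116.6785,32.9317) → (131.6680,34.5357) → (139.0484,34.9685) → (134.7764,34.1789).

Shape 7 is a regular polygon drawn with `<polygon>`. Its stroke #000000 means score at S631, F1918. After flipping Y the toolpath is (87.7660,144.0933) → (101.6581,117.5079) → (80.6668,96.0804) → (53.8013,109.4229) → (58.1889,139.0965) → (87.7660,144.0933), returning to the start.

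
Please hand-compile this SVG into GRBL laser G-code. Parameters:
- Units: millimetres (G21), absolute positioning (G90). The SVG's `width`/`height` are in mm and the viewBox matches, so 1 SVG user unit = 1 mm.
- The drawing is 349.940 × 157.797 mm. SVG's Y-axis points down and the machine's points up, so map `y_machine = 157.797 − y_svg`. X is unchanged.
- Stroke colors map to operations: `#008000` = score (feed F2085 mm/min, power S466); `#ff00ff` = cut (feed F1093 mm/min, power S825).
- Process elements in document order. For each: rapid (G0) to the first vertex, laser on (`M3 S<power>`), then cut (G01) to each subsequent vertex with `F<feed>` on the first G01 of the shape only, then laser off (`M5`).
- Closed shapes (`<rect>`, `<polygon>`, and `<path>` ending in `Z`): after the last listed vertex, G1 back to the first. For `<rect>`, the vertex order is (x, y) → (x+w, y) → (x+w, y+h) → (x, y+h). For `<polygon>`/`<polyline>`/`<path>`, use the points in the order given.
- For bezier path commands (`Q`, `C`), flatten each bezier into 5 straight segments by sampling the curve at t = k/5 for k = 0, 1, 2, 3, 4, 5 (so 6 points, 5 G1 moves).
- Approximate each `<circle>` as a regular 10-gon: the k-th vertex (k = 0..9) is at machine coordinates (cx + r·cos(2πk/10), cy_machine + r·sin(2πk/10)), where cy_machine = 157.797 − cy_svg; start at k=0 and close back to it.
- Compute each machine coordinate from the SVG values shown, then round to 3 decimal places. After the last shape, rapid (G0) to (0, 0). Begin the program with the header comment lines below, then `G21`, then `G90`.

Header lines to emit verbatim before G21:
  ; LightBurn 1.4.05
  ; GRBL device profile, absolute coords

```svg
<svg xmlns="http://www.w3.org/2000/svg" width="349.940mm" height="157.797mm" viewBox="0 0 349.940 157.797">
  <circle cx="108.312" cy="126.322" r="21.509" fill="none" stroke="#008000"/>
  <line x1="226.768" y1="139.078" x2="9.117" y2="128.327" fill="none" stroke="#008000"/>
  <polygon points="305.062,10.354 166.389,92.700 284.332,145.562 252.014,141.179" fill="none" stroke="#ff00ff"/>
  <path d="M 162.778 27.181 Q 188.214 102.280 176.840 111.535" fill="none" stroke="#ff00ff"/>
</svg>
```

viewBox `0 0 349.940 157.797` with mm width/height → 1 unit = 1 mm. Flip: y_m = 157.797 − y_svg.

**Shape 1** — `<circle>` circle, stroke `#008000` → score (S466, F2085). Machine vertices: (129.821,31.475) → (125.713,44.118) → (114.959,51.931) → (101.665,51.931) → (90.911,44.118) → (86.803,31.475) → (90.911,18.832) → (101.665,11.019) → (114.959,11.019) → (125.713,18.832) → (129.821,31.475). Closed: final G1 returns to the first vertex.

**Shape 2** — `<line>` line segment, stroke `#008000` → score (S466, F2085). Machine vertices: (226.768,18.719) → (9.117,29.470). Open path.

**Shape 3** — `<polygon>` closed polygon, stroke `#ff00ff` → cut (S825, F1093). Machine vertices: (305.062,147.443) → (166.389,65.097) → (284.332,12.235) → (252.014,16.618) → (305.062,147.443). Closed: final G1 returns to the first vertex.

**Shape 4** — `<path>` quadratic bezier, stroke `#ff00ff` → cut (S825, F1093). Control points (SVG): P0=(162.778,27.181), P1=(188.214,102.280), P2=(176.840,111.535); sampled at t=k/5. Machine vertices: (162.778,130.616) → (171.480,103.210) → (177.237,81.072) → (180.050,64.201) → (179.917,52.598) → (176.840,46.262). Open path.

; LightBurn 1.4.05
; GRBL device profile, absolute coords
G21
G90
G0 X129.821 Y31.475
M3 S466
G01 X125.713 Y44.118 F2085
G01 X114.959 Y51.931
G01 X101.665 Y51.931
G01 X90.911 Y44.118
G01 X86.803 Y31.475
G01 X90.911 Y18.832
G01 X101.665 Y11.019
G01 X114.959 Y11.019
G01 X125.713 Y18.832
G01 X129.821 Y31.475
M5
G0 X226.768 Y18.719
M3 S466
G01 X9.117 Y29.470 F2085
M5
G0 X305.062 Y147.443
M3 S825
G01 X166.389 Y65.097 F1093
G01 X284.332 Y12.235
G01 X252.014 Y16.618
G01 X305.062 Y147.443
M5
G0 X162.778 Y130.616
M3 S825
G01 X171.480 Y103.210 F1093
G01 X177.237 Y81.072
G01 X180.050 Y64.201
G01 X179.917 Y52.598
G01 X176.840 Y46.262
M5
G0 X0.000 Y0.000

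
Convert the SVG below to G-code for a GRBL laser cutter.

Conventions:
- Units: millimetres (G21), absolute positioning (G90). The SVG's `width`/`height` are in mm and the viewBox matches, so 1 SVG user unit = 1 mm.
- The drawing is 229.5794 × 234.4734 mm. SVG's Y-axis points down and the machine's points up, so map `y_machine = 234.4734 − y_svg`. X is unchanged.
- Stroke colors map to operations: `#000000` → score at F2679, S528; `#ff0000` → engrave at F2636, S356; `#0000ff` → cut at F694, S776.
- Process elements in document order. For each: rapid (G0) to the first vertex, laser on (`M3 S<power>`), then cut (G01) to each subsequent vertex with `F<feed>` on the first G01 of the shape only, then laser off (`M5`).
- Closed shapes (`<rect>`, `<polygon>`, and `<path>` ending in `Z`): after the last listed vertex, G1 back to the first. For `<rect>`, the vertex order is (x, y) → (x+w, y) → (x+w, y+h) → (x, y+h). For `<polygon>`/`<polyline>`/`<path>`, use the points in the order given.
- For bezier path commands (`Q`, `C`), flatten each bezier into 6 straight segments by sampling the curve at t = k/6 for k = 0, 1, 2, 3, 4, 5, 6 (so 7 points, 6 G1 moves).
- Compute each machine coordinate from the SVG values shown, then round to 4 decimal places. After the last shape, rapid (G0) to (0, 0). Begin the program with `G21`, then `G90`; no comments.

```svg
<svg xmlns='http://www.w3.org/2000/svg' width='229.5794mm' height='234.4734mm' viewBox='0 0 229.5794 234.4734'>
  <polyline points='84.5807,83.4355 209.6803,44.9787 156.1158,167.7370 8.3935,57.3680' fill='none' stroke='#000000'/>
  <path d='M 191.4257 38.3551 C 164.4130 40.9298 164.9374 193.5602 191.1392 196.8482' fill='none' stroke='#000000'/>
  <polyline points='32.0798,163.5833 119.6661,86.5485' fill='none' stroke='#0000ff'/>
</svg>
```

1 u = 1 mm; y_m = 234.4734 − y.

[1] `<polyline>` open polyline, #000000→score S528 F2679: (84.5807,151.0379) → (209.6803,189.4947) → (156.1158,66.7364) → (8.3935,177.1054)

[2] `<path>` cubic bezier, #000000→score S528 F2679: (191.4257,196.1183) → (180.2055,183.7124) → (173.5232,154.6139) → (171.3270,117.1392) → (173.5654,79.6052) → (180.1867,50.3283) → (191.1392,37.6252)

[3] `<polyline>` line segment, #0000ff→cut S776 F694: (32.0798,70.8901) → (119.6661,147.9249)

G21
G90
G0 X84.5807 Y151.0379
M3 S528
G01 X209.6803 Y189.4947 F2679
G01 X156.1158 Y66.7364
G01 X8.3935 Y177.1054
M5
G0 X191.4257 Y196.1183
M3 S528
G01 X180.2055 Y183.7124 F2679
G01 X173.5232 Y154.6139
G01 X171.3270 Y117.1392
G01 X173.5654 Y79.6052
G01 X180.1867 Y50.3283
G01 X191.1392 Y37.6252
M5
G0 X32.0798 Y70.8901
M3 S776
G01 X119.6661 Y147.9249 F694
M5
G0 X0.0000 Y0.0000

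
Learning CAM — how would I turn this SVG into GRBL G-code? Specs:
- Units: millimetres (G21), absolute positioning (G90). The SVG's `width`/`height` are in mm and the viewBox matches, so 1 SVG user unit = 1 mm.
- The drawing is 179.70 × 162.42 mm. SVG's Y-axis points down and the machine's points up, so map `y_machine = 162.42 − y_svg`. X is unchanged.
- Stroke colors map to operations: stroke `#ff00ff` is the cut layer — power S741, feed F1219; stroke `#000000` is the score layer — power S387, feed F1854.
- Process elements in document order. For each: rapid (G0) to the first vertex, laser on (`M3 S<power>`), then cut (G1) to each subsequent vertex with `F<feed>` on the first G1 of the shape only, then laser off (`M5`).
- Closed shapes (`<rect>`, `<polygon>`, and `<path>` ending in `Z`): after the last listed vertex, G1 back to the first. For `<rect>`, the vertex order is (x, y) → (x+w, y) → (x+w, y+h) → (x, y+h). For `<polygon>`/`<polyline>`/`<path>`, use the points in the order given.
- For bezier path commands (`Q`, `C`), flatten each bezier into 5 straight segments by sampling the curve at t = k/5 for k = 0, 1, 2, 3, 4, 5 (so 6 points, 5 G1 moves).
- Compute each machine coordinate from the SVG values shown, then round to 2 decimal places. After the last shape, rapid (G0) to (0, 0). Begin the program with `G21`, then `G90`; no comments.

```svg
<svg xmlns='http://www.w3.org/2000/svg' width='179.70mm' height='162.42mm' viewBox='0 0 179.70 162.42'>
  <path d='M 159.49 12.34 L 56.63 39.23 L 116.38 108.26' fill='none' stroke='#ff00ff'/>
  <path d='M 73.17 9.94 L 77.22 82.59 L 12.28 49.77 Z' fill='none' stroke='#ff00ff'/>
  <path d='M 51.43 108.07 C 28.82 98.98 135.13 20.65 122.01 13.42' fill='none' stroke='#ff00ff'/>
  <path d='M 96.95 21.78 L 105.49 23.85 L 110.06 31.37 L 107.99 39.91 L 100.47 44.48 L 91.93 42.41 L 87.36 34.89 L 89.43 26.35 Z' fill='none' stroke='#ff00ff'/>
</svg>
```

G21
G90
G0 X159.49 Y150.08
M3 S741
G1 X56.63 Y123.19 F1219
G1 X116.38 Y54.16
M5
G0 X73.17 Y152.48
M3 S741
G1 X77.22 Y79.83 F1219
G1 X12.28 Y112.65
G1 X73.17 Y152.48
M5
G0 X51.43 Y54.35
M3 S741
G1 X51.35 Y66.99 F1219
G1 X70.29 Y89.51
G1 X96.32 Y115.18
G1 X117.54 Y137.25
G1 X122.01 Y149.00
M5
G0 X96.95 Y140.64
M3 S741
G1 X105.49 Y138.57 F1219
G1 X110.06 Y131.05
G1 X107.99 Y122.51
G1 X100.47 Y117.94
G1 X91.93 Y120.01
G1 X87.36 Y127.53
G1 X89.43 Y136.07
G1 X96.95 Y140.64
M5
G0 X0.00 Y0.00

viewBox `0 0 179.70 162.42` with mm width/height → 1 unit = 1 mm. Flip: y_m = 162.42 − y_svg.

**Shape 1** — `<path>` open polyline, stroke `#ff00ff` → cut (S741, F1219). Machine vertices: (159.49,150.08) → (56.63,123.19) → (116.38,54.16). Open path.

**Shape 2** — `<path>` regular polygon, stroke `#ff00ff` → cut (S741, F1219). Machine vertices: (73.17,152.48) → (77.22,79.83) → (12.28,112.65) → (73.17,152.48). Closed: final G1 returns to the first vertex.

**Shape 3** — `<path>` cubic bezier, stroke `#ff00ff` → cut (S741, F1219). Control points (SVG): P0=(51.43,108.07), P1=(28.82,98.98), P2=(135.13,20.65), P3=(122.01,13.42); sampled at t=k/5. Machine vertices: (51.43,54.35) → (51.35,66.99) → (70.29,89.51) → (96.32,115.18) → (117.54,137.25) → (122.01,149.00). Open path.

**Shape 4** — `<path>` regular polygon, stroke `#ff00ff` → cut (S741, F1219). Machine vertices: (96.95,140.64) → (105.49,138.57) → (110.06,131.05) → (107.99,122.51) → (100.47,117.94) → (91.93,120.01) → (87.36,127.53) → (89.43,136.07) → (96.95,140.64). Closed: final G1 returns to the first vertex.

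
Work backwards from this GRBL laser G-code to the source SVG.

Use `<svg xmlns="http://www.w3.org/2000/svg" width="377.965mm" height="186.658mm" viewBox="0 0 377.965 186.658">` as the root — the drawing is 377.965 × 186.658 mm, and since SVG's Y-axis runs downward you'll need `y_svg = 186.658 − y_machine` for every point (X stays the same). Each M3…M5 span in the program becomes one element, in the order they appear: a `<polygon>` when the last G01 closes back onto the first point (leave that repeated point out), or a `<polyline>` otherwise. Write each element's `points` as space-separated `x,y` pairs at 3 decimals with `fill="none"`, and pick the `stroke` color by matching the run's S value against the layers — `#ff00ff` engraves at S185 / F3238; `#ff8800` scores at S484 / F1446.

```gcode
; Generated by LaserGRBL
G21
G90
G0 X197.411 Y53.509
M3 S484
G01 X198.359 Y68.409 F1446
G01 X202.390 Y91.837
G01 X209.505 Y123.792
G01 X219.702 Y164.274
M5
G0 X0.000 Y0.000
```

Each laser-on run becomes one SVG element. Flip Y back into SVG space with y_svg = 186.658 − y_machine. Every run uses S484, so all elements get stroke `#ff8800` (score).

Run 1: The run is open, so emit a `<polyline>` with points (Y-flipped): 197.411,133.149 198.359,118.249 202.390,94.821 209.505,62.866 219.702,22.384.

<svg xmlns="http://www.w3.org/2000/svg" width="377.965mm" height="186.658mm" viewBox="0 0 377.965 186.658">
  <polyline points="197.411,133.149 198.359,118.249 202.390,94.821 209.505,62.866 219.702,22.384" fill="none" stroke="#ff8800"/>
</svg>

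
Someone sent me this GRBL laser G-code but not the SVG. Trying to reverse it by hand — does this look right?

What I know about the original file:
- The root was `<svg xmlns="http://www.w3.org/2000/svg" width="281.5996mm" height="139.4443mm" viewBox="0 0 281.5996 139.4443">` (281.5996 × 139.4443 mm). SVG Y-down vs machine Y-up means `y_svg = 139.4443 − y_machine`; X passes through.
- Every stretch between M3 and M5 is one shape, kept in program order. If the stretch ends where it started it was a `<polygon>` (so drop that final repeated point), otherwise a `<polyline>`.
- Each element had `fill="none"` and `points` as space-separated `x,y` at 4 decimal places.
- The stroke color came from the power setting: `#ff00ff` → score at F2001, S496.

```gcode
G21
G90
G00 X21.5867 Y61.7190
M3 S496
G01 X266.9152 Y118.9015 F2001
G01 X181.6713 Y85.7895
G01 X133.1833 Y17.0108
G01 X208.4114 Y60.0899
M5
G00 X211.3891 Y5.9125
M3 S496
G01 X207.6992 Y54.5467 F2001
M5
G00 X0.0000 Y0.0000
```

y_svg = 139.4443 − y_m. Every run uses S496, so all elements get stroke `#ff00ff` (score).

[1] open run; points: 21.5867,77.7253 266.9152,20.5428 181.6713,53.6548 133.1833,122.4335 208.4114,79.3544

[2] open run; points: 211.3891,133.5318 207.6992,84.8976

<svg xmlns="http://www.w3.org/2000/svg" width="281.5996mm" height="139.4443mm" viewBox="0 0 281.5996 139.4443">
  <polyline points="21.5867,77.7253 266.9152,20.5428 181.6713,53.6548 133.1833,122.4335 208.4114,79.3544" fill="none" stroke="#ff00ff"/>
  <polyline points="211.3891,133.5318 207.6992,84.8976" fill="none" stroke="#ff00ff"/>
</svg>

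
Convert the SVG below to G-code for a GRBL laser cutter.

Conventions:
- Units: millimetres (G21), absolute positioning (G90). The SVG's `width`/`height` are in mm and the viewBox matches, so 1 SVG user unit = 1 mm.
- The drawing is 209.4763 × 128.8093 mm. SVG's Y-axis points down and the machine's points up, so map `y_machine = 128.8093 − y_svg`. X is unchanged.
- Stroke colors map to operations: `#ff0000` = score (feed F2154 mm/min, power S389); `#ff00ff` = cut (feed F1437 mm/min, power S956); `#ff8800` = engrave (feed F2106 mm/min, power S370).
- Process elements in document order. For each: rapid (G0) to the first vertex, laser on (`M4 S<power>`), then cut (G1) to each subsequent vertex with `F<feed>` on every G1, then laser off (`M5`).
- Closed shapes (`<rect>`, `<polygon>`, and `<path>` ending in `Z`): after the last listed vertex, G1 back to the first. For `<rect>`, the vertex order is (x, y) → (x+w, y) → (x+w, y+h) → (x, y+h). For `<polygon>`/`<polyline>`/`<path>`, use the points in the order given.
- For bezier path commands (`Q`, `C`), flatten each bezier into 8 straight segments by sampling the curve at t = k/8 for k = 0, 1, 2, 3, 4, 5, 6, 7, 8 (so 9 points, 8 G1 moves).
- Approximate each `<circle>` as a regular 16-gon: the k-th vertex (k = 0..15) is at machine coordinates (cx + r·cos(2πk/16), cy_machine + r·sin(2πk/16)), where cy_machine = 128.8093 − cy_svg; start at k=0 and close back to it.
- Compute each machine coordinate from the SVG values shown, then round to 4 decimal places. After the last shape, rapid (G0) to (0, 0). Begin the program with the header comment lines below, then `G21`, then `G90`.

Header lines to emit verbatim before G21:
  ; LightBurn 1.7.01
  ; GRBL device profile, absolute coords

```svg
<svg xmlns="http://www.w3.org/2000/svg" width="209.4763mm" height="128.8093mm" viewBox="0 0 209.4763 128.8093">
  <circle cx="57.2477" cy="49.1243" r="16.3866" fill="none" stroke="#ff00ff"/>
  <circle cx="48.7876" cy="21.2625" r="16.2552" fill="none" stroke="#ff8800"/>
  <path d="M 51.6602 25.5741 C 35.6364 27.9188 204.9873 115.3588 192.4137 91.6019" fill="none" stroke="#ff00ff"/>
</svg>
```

; LightBurn 1.7.01
; GRBL device profile, absolute coords
G21
G90
G0 X73.6343 Y79.6850
M4 S956
G1 X72.3869 Y85.9559 F1437
G1 X68.8348 Y91.2721 F1437
G1 X63.5186 Y94.8242 F1437
G1 X57.2477 Y96.0716 F1437
G1 X50.9768 Y94.8242 F1437
G1 X45.6606 Y91.2721 F1437
G1 X42.1085 Y85.9559 F1437
G1 X40.8611 Y79.6850 F1437
G1 X42.1085 Y73.4141 F1437
G1 X45.6606 Y68.0979 F1437
G1 X50.9768 Y64.5458 F1437
G1 X57.2477 Y63.2984 F1437
G1 X63.5186 Y64.5458 F1437
G1 X68.8348 Y68.0979 F1437
G1 X72.3869 Y73.4141 F1437
G1 X73.6343 Y79.6850 F1437
M5
G0 X65.0428 Y107.5468
M4 S370
G1 X63.8054 Y113.7674 F2106
G1 X60.2818 Y119.0410 F2106
G1 X55.0082 Y122.5646 F2106
G1 X48.7876 Y123.8020 F2106
G1 X42.5670 Y122.5646 F2106
G1 X37.2934 Y119.0410 F2106
G1 X33.7698 Y113.7674 F2106
G1 X32.5324 Y107.5468 F2106
G1 X33.7698 Y101.3262 F2106
G1 X37.2934 Y96.0526 F2106
G1 X42.5670 Y92.5290 F2106
G1 X48.7876 Y91.2916 F2106
G1 X55.0082 Y92.5290 F2106
G1 X60.2818 Y96.0526 F2106
G1 X63.8054 Y101.3262 F2106
G1 X65.0428 Y107.5468 F2106
M5
G0 X51.6602 Y103.2352
M4 S956
G1 X53.6233 Y98.7505 F1437
G1 X68.6611 Y88.5884 F1437
G1 X92.4691 Y75.0492 F1437
G1 X120.7431 Y60.4332 F1437
G1 X149.1789 Y47.0407 F1437
G1 X173.4721 Y37.1721 F1437
G1 X189.3185 Y33.1275 F1437
G1 X192.4137 Y37.2074 F1437
M5
G0 X0.0000 Y0.0000

1 u = 1 mm; y_m = 128.8093 − y.

[1] `<circle>` circle, #ff00ff→cut S956 F1437: (73.6343,79.6850) → (72.3869,85.9559) → (68.8348,91.2721) → (63.5186,94.8242) → (57.2477,96.0716) → (50.9768,94.8242) → (45.6606,91.2721) → (42.1085,85.9559) → (40.8611,79.6850) → (42.1085,73.4141) → (45.6606,68.0979) → (50.9768,64.5458) → (57.2477,63.2984) → (63.5186,64.5458) → (68.8348,68.0979) → (72.3869,73.4141) → (73.6343,79.6850) (closed)

[2] `<circle>` circle, #ff8800→engrave S370 F2106: (65.0428,107.5468) → (63.8054,113.7674) → (60.2818,119.0410) → (55.0082,122.5646) → (48.7876,123.8020) → (42.5670,122.5646) → (37.2934,119.0410) → (33.7698,113.7674) → (32.5324,107.5468) → (33.7698,101.3262) → (37.2934,96.0526) → (42.5670,92.5290) → (48.7876,91.2916) → (55.0082,92.5290) → (60.2818,96.0526) → (63.8054,101.3262) → (65.0428,107.5468) (closed)

[3] `<path>` cubic bezier, #ff00ff→cut S956 F1437: (51.6602,103.2352) → (53.6233,98.7505) → (68.6611,88.5884) → (92.4691,75.0492) → (120.7431,60.4332) → (149.1789,47.0407) → (173.4721,37.1721) → (189.3185,33.1275) → (192.4137,37.2074)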